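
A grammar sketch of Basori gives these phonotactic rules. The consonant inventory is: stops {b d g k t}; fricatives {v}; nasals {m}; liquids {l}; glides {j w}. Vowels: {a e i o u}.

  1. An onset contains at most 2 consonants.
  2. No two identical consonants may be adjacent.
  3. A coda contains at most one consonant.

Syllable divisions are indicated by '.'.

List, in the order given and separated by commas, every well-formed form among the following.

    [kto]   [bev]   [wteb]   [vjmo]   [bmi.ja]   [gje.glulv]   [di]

[kto] — σ1 onset /kt/ (2C), coda /∅/ ok → well-formed
[bev] — σ1 onset /b/, coda /v/ ok → well-formed
[wteb] — σ1 onset /wt/ (2C), coda /b/ ok → well-formed
[vjmo] — violates constraint 1: syllable 1 onset /vjm/ has 3 consonants (> 2) → ill-formed
[bmi.ja] — σ1 onset /bm/ (2C), coda /∅/ ok; σ2 onset /j/, coda /∅/ ok → well-formed
[gje.glulv] — violates constraint 3: syllable 2 coda /lv/ has 2 consonants (> 1) → ill-formed
[di] — σ1 onset /d/, coda /∅/ ok → well-formed

[kto], [bev], [wteb], [bmi.ja], [di]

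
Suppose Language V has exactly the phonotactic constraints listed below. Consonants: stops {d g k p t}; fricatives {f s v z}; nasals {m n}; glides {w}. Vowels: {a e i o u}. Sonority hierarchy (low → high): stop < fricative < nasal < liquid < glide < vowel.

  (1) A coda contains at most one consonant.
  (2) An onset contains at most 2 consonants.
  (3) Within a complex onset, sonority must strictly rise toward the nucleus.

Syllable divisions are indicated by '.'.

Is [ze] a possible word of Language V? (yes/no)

yes

[ze] — σ1 onset /z/, coda /∅/ ok → phonotactically legal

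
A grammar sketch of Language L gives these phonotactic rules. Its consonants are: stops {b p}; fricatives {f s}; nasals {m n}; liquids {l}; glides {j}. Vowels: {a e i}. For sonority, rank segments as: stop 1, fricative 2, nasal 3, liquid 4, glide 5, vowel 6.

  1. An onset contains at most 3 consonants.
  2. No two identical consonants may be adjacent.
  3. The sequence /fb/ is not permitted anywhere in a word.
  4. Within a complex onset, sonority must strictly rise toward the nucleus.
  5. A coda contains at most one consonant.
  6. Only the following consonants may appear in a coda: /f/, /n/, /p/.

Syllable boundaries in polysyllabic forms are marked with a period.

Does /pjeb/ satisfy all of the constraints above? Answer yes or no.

/pjeb/ — violates constraint 6: syllable 1 coda contains /b/, which is not a licensed coda consonant → ill-formed

no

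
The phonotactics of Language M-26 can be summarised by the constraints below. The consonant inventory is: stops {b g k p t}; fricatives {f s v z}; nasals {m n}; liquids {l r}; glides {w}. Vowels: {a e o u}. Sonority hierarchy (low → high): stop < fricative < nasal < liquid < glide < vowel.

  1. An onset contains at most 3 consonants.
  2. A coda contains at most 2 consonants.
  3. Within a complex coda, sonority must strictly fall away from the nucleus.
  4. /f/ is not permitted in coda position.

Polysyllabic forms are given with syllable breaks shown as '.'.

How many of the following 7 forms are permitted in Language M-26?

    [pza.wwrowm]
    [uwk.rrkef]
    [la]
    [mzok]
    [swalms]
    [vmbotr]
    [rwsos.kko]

[pza.wwrowm] — σ1 onset /pz/ (2C), coda /∅/ ok; σ2 onset /wwr/ (3C), coda /wm/ (5→3 falls) ok → permitted
[uwk.rrkef] — violates constraint 4: syllable 2 coda contains /f/ → not permitted
[la] — σ1 onset /l/, coda /∅/ ok → permitted
[mzok] — σ1 onset /mz/ (2C), coda /k/ ok → permitted
[swalms] — violates constraint 2: syllable 1 coda /lms/ has 3 consonants (> 2) → not permitted
[vmbotr] — violates constraint 3: syllable 1 coda /tr/: /t/ (stop, 1) → /r/ (liquid, 4) does not fall → not permitted
[rwsos.kko] — σ1 onset /rws/ (3C), coda /s/ ok; σ2 onset /kk/ (2C), coda /∅/ ok → permitted
Permitted: [pza.wwrowm], [la], [mzok], [rwsos.kko] → 4.

4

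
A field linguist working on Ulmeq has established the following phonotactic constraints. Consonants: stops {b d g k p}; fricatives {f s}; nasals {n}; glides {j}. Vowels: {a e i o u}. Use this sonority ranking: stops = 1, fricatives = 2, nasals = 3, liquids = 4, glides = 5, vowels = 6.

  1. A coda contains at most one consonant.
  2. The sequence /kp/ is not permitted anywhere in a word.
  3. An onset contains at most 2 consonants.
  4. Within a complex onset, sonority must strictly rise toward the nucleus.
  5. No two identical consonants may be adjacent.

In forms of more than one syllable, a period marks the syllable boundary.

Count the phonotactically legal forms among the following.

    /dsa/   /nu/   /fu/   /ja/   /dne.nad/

/dsa/ — σ1 onset /ds/ (1→2 rises), coda /∅/ ok → phonotactically legal
/nu/ — σ1 onset /n/, coda /∅/ ok → phonotactically legal
/fu/ — σ1 onset /f/, coda /∅/ ok → phonotactically legal
/ja/ — σ1 onset /j/, coda /∅/ ok → phonotactically legal
/dne.nad/ — σ1 onset /dn/ (1→3 rises), coda /∅/ ok; σ2 onset /n/, coda /d/ ok → phonotactically legal
Phonotactically legal: /dsa/, /nu/, /fu/, /ja/, /dne.nad/ → 5.

5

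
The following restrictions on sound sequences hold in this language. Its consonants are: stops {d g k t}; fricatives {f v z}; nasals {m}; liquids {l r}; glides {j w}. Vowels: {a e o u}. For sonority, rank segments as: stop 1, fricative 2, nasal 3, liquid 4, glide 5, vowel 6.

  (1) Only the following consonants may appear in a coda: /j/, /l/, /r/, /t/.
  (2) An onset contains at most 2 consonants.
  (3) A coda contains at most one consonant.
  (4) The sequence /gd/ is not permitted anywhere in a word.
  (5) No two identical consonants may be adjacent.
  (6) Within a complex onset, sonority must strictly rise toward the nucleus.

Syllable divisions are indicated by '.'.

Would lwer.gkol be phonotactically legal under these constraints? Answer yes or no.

lwer.gkol — violates constraint 6: syllable 2 onset /gk/: /g/ (stop, 1) → /k/ (stop, 1) does not rise → phonotactically illegal

no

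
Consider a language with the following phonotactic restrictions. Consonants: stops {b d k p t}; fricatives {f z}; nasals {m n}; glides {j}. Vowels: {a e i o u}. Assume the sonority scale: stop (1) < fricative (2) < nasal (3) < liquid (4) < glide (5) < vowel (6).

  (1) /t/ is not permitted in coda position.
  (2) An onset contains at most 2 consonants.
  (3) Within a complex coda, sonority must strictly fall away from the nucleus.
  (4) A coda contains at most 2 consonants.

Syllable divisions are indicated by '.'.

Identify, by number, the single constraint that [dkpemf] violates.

2

[dkpemf]: syllable 1 onset /dkp/ has 3 consonants (> 2).
This is a violation of constraint 2: "An onset contains at most 2 consonants."
The remaining constraints (1, 3, 4) are satisfied.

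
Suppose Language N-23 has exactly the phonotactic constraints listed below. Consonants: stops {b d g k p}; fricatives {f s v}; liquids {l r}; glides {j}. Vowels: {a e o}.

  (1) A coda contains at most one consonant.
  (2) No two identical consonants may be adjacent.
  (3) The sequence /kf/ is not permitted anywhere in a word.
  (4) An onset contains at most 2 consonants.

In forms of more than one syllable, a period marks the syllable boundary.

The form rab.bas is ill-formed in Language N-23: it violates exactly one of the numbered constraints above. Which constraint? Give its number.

2

rab.bas: adjacent identical consonants /bb/.
This is a violation of constraint 2: "No two identical consonants may be adjacent."
The remaining constraints (1, 3, 4) are satisfied.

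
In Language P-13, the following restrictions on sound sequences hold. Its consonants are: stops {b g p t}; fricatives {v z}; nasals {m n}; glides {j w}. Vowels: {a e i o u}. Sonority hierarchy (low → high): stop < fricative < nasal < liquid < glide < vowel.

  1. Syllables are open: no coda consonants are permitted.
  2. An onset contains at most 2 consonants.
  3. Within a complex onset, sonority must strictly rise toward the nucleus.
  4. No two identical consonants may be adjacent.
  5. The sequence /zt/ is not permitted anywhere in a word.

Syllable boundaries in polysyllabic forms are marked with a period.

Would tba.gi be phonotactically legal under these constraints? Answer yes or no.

no

tba.gi — violates constraint 3: syllable 1 onset /tb/: /t/ (stop, 1) → /b/ (stop, 1) does not rise → phonotactically illegal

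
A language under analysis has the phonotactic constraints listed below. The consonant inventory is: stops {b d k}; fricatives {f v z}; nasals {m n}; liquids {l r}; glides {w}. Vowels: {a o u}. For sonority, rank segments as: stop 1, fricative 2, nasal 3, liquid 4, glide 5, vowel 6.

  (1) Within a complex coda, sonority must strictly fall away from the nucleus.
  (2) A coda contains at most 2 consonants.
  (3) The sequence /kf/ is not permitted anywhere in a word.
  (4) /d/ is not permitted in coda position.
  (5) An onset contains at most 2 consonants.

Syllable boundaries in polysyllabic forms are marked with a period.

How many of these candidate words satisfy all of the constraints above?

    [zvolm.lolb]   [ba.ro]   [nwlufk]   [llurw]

2

[zvolm.lolb] — σ1 onset /zv/ (2C), coda /lm/ (4→3 falls) ok; σ2 onset /l/, coda /lb/ (4→1 falls) ok → phonotactically legal
[ba.ro] — σ1 onset /b/, coda /∅/ ok; σ2 onset /r/, coda /∅/ ok → phonotactically legal
[nwlufk] — violates constraint 5: syllable 1 onset /nwl/ has 3 consonants (> 2) → phonotactically illegal
[llurw] — violates constraint 1: syllable 1 coda /rw/: /r/ (liquid, 4) → /w/ (glide, 5) does not fall → phonotactically illegal
Phonotactically legal: [zvolm.lolb], [ba.ro] → 2.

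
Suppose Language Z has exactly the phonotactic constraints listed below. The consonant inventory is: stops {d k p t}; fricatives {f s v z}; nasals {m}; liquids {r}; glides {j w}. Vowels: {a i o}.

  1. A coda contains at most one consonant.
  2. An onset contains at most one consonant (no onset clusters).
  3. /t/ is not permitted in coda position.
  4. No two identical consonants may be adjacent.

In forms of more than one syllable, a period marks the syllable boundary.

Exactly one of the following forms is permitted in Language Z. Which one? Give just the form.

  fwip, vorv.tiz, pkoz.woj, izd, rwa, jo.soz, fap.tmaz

fwip — violates constraint 2: syllable 1 onset /fw/ has 2 consonants (> 1) → not permitted
vorv.tiz — violates constraint 1: syllable 1 coda /rv/ has 2 consonants (> 1) → not permitted
pkoz.woj — violates constraint 2: syllable 1 onset /pk/ has 2 consonants (> 1) → not permitted
izd — violates constraint 1: syllable 1 coda /zd/ has 2 consonants (> 1) → not permitted
rwa — violates constraint 2: syllable 1 onset /rw/ has 2 consonants (> 1) → not permitted
jo.soz — σ1 onset /j/, coda /∅/ ok; σ2 onset /s/, coda /z/ ok → permitted
fap.tmaz — violates constraint 2: syllable 2 onset /tm/ has 2 consonants (> 1) → not permitted

jo.soz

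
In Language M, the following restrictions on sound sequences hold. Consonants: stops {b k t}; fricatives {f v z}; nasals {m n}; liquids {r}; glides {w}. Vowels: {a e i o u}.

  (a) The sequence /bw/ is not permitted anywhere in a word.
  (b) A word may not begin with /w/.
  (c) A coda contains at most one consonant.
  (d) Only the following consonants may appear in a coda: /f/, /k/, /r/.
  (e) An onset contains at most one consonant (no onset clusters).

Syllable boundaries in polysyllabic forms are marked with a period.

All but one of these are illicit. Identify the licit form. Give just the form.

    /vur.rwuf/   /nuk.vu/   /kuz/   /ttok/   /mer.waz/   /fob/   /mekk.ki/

/nuk.vu/

/vur.rwuf/ — violates constraint (e): syllable 2 onset /rw/ has 2 consonants (> 1) → illicit
/nuk.vu/ — σ1 onset /n/, coda /k/ ok; σ2 onset /v/, coda /∅/ ok → licit
/kuz/ — violates constraint (d): syllable 1 coda contains /z/, which is not a licensed coda consonant → illicit
/ttok/ — violates constraint (e): syllable 1 onset /tt/ has 2 consonants (> 1) → illicit
/mer.waz/ — violates constraint (d): syllable 2 coda contains /z/, which is not a licensed coda consonant → illicit
/fob/ — violates constraint (d): syllable 1 coda contains /b/, which is not a licensed coda consonant → illicit
/mekk.ki/ — violates constraint (c): syllable 1 coda /kk/ has 2 consonants (> 1) → illicit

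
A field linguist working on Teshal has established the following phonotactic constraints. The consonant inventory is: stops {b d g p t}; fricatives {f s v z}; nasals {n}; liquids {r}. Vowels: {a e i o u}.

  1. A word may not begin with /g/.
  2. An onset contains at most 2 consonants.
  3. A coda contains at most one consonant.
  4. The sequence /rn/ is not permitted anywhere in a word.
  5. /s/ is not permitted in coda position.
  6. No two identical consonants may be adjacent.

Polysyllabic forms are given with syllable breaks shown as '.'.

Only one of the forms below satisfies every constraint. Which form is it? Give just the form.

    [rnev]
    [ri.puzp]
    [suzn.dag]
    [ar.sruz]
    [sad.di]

[ar.sruz]

[rnev] — violates constraint 4: contains banned sequence /rn/ → illicit
[ri.puzp] — violates constraint 3: syllable 2 coda /zp/ has 2 consonants (> 1) → illicit
[suzn.dag] — violates constraint 3: syllable 1 coda /zn/ has 2 consonants (> 1) → illicit
[ar.sruz] — σ1 onset /∅/, coda /r/ ok; σ2 onset /sr/ (2C), coda /z/ ok → licit
[sad.di] — violates constraint 6: adjacent identical consonants /dd/ → illicit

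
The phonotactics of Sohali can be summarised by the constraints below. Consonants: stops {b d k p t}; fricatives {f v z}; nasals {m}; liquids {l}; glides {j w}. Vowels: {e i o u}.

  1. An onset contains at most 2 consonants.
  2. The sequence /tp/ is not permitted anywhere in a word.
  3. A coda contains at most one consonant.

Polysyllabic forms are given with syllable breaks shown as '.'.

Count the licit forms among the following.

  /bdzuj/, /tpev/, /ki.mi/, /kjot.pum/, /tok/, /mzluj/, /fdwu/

/bdzuj/ — violates constraint 1: syllable 1 onset /bdz/ has 3 consonants (> 2) → illicit
/tpev/ — violates constraint 2: contains banned sequence /tp/ → illicit
/ki.mi/ — σ1 onset /k/, coda /∅/ ok; σ2 onset /m/, coda /∅/ ok → licit
/kjot.pum/ — violates constraint 2: contains banned sequence /tp/ → illicit
/tok/ — σ1 onset /t/, coda /k/ ok → licit
/mzluj/ — violates constraint 1: syllable 1 onset /mzl/ has 3 consonants (> 2) → illicit
/fdwu/ — violates constraint 1: syllable 1 onset /fdw/ has 3 consonants (> 2) → illicit
Licit: /ki.mi/, /tok/ → 2.

2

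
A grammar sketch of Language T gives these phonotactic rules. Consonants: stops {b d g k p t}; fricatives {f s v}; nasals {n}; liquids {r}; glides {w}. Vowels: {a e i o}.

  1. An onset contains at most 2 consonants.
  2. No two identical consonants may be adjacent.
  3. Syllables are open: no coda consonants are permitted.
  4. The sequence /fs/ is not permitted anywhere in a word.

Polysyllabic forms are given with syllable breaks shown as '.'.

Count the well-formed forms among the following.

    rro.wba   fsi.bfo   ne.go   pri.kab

rro.wba — violates constraint 2: adjacent identical consonants /rr/ → ill-formed
fsi.bfo — violates constraint 4: contains banned sequence /fs/ → ill-formed
ne.go — σ1 onset /n/, coda /∅/ ok; σ2 onset /g/, coda /∅/ ok → well-formed
pri.kab — violates constraint 3: syllable 2 coda /b/ has 1 consonant (> 0) → ill-formed
Well-formed: ne.go → 1.

1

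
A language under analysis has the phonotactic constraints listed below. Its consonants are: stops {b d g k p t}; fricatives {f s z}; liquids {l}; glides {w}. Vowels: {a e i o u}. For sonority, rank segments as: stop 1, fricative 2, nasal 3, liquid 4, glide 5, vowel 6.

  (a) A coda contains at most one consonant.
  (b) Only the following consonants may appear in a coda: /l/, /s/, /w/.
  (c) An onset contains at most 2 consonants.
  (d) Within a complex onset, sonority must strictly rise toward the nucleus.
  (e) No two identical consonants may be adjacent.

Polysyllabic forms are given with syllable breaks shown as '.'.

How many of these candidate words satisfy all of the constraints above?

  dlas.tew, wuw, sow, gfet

dlas.tew — σ1 onset /dl/ (1→4 rises), coda /s/ ok; σ2 onset /t/, coda /w/ ok → permitted
wuw — σ1 onset /w/, coda /w/ ok → permitted
sow — σ1 onset /s/, coda /w/ ok → permitted
gfet — violates constraint (b): syllable 1 coda contains /t/, which is not a licensed coda consonant → not permitted
Permitted: dlas.tew, wuw, sow → 3.

3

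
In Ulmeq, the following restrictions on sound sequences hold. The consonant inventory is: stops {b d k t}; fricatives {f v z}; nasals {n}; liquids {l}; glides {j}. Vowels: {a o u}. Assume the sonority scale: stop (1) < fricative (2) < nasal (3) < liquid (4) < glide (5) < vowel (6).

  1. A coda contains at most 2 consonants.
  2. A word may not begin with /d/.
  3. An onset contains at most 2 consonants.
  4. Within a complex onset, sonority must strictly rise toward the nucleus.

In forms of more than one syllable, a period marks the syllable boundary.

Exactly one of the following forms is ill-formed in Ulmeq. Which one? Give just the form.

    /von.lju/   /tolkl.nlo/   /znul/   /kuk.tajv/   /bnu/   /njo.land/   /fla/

/tolkl.nlo/

/von.lju/ — σ1 onset /v/, coda /n/ ok; σ2 onset /lj/ (4→5 rises), coda /∅/ ok → well-formed
/tolkl.nlo/ — violates constraint 1: syllable 1 coda /lkl/ has 3 consonants (> 2) → ill-formed
/znul/ — σ1 onset /zn/ (2→3 rises), coda /l/ ok → well-formed
/kuk.tajv/ — σ1 onset /k/, coda /k/ ok; σ2 onset /t/, coda /jv/ (2C) ok → well-formed
/bnu/ — σ1 onset /bn/ (1→3 rises), coda /∅/ ok → well-formed
/njo.land/ — σ1 onset /nj/ (3→5 rises), coda /∅/ ok; σ2 onset /l/, coda /nd/ (2C) ok → well-formed
/fla/ — σ1 onset /fl/ (2→4 rises), coda /∅/ ok → well-formed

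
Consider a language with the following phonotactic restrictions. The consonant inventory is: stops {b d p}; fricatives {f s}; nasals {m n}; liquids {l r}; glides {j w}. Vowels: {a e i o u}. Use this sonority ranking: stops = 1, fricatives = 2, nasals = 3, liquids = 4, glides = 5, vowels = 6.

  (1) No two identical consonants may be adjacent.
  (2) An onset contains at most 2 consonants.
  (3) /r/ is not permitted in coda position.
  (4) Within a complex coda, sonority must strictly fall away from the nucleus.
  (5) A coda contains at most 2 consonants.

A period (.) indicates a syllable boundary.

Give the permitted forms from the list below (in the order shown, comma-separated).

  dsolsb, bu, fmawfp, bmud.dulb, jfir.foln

bu

dsolsb — violates constraint 5: syllable 1 coda /lsb/ has 3 consonants (> 2) → not permitted
bu — σ1 onset /b/, coda /∅/ ok → permitted
fmawfp — violates constraint 5: syllable 1 coda /wfp/ has 3 consonants (> 2) → not permitted
bmud.dulb — violates constraint 1: adjacent identical consonants /dd/ → not permitted
jfir.foln — violates constraint 3: syllable 1 coda contains /r/ → not permitted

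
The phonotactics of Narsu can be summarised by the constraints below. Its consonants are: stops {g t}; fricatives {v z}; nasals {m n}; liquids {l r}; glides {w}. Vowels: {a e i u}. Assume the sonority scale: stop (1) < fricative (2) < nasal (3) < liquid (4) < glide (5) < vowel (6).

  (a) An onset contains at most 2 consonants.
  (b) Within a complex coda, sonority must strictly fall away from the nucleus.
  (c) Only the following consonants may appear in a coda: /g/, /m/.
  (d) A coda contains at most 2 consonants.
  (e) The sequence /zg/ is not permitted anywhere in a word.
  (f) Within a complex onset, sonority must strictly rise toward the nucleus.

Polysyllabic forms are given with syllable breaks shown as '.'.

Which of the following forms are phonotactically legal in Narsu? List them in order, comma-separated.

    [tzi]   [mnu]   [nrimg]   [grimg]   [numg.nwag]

[tzi] — σ1 onset /tz/ (1→2 rises), coda /∅/ ok → phonotactically legal
[mnu] — violates constraint (f): syllable 1 onset /mn/: /m/ (nasal, 3) → /n/ (nasal, 3) does not rise → phonotactically illegal
[nrimg] — σ1 onset /nr/ (3→4 rises), coda /mg/ (3→1 falls) ok → phonotactically legal
[grimg] — σ1 onset /gr/ (1→4 rises), coda /mg/ (3→1 falls) ok → phonotactically legal
[numg.nwag] — σ1 onset /n/, coda /mg/ (3→1 falls) ok; σ2 onset /nw/ (3→5 rises), coda /g/ ok → phonotactically legal

[tzi], [nrimg], [grimg], [numg.nwag]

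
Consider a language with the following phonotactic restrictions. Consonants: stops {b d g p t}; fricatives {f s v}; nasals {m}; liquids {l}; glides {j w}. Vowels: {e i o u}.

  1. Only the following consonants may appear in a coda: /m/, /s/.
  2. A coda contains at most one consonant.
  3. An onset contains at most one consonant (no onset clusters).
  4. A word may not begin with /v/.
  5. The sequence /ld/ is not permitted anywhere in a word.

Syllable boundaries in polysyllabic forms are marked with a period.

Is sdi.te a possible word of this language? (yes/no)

no

sdi.te — violates constraint 3: syllable 1 onset /sd/ has 2 consonants (> 1) → phonotactically illegal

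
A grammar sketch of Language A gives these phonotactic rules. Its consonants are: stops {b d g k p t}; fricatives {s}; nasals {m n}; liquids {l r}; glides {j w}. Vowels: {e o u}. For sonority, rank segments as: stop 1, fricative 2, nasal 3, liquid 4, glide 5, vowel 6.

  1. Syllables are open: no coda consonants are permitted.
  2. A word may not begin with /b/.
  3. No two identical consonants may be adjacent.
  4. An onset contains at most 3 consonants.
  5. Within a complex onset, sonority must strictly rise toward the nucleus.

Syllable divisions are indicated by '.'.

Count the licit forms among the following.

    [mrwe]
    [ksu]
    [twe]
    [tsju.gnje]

[mrwe] — σ1 onset /mrw/ (3→4→5 rises), coda /∅/ ok → licit
[ksu] — σ1 onset /ks/ (1→2 rises), coda /∅/ ok → licit
[twe] — σ1 onset /tw/ (1→5 rises), coda /∅/ ok → licit
[tsju.gnje] — σ1 onset /tsj/ (1→2→5 rises), coda /∅/ ok; σ2 onset /gnj/ (1→3→5 rises), coda /∅/ ok → licit
Licit: [mrwe], [ksu], [twe], [tsju.gnje] → 4.

4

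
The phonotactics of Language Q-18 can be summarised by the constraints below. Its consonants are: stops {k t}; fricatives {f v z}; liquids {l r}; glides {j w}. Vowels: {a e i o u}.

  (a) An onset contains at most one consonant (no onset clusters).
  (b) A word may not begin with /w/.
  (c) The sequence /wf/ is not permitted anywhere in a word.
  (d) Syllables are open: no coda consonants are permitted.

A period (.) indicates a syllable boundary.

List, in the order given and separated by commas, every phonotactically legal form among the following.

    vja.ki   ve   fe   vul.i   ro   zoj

vja.ki — violates constraint (a): syllable 1 onset /vj/ has 2 consonants (> 1) → phonotactically illegal
ve — σ1 onset /v/, coda /∅/ ok → phonotactically legal
fe — σ1 onset /f/, coda /∅/ ok → phonotactically legal
vul.i — violates constraint (d): syllable 1 coda /l/ has 1 consonant (> 0) → phonotactically illegal
ro — σ1 onset /r/, coda /∅/ ok → phonotactically legal
zoj — violates constraint (d): syllable 1 coda /j/ has 1 consonant (> 0) → phonotactically illegal

ve, fe, ro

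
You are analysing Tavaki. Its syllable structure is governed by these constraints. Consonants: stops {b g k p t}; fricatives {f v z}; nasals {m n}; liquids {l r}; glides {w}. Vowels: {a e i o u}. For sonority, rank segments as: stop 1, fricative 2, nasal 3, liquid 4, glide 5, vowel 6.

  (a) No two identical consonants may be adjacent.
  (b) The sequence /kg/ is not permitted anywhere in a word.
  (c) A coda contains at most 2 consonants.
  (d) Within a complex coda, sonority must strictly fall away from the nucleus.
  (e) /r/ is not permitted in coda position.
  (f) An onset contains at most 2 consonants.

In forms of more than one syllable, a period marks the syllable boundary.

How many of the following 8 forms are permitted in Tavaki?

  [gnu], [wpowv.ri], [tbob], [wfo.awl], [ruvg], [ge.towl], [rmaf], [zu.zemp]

[gnu] — σ1 onset /gn/ (2C), coda /∅/ ok → permitted
[wpowv.ri] — σ1 onset /wp/ (2C), coda /wv/ (5→2 falls) ok; σ2 onset /r/, coda /∅/ ok → permitted
[tbob] — σ1 onset /tb/ (2C), coda /b/ ok → permitted
[wfo.awl] — σ1 onset /wf/ (2C), coda /∅/ ok; σ2 onset /∅/, coda /wl/ (5→4 falls) ok → permitted
[ruvg] — σ1 onset /r/, coda /vg/ (2→1 falls) ok → permitted
[ge.towl] — σ1 onset /g/, coda /∅/ ok; σ2 onset /t/, coda /wl/ (5→4 falls) ok → permitted
[rmaf] — σ1 onset /rm/ (2C), coda /f/ ok → permitted
[zu.zemp] — σ1 onset /z/, coda /∅/ ok; σ2 onset /z/, coda /mp/ (3→1 falls) ok → permitted
Permitted: [gnu], [wpowv.ri], [tbob], [wfo.awl], [ruvg], [ge.towl], [rmaf], [zu.zemp] → 8.

8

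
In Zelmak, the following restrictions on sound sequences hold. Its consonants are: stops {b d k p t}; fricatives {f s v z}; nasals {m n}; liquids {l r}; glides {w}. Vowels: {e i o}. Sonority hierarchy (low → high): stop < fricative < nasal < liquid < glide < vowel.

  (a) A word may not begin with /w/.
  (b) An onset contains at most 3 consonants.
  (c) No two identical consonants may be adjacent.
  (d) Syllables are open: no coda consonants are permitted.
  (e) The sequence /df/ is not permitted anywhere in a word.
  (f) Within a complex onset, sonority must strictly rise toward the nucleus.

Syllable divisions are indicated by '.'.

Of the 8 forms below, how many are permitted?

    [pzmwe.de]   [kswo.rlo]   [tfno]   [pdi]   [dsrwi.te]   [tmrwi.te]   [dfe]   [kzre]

2

[pzmwe.de] — violates constraint (b): syllable 1 onset /pzmw/ has 4 consonants (> 3) → not permitted
[kswo.rlo] — violates constraint (f): syllable 2 onset /rl/: /r/ (liquid, 4) → /l/ (liquid, 4) does not rise → not permitted
[tfno] — σ1 onset /tfn/ (1→2→3 rises), coda /∅/ ok → permitted
[pdi] — violates constraint (f): syllable 1 onset /pd/: /p/ (stop, 1) → /d/ (stop, 1) does not rise → not permitted
[dsrwi.te] — violates constraint (b): syllable 1 onset /dsrw/ has 4 consonants (> 3) → not permitted
[tmrwi.te] — violates constraint (b): syllable 1 onset /tmrw/ has 4 consonants (> 3) → not permitted
[dfe] — violates constraint (e): contains banned sequence /df/ → not permitted
[kzre] — σ1 onset /kzr/ (1→2→4 rises), coda /∅/ ok → permitted
Permitted: [tfno], [kzre] → 2.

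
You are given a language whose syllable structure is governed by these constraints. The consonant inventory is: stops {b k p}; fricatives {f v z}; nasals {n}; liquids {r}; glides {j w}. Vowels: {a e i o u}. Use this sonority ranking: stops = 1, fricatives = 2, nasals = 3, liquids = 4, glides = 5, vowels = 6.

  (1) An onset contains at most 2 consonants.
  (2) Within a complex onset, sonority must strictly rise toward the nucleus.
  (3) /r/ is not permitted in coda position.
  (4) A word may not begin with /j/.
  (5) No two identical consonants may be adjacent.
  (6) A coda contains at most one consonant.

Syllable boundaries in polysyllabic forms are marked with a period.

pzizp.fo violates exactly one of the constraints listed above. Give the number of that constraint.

pzizp.fo: syllable 1 coda /zp/ has 2 consonants (> 1).
This is a violation of constraint 6: "A coda contains at most one consonant."
The remaining constraints (1, 2, 3, 4, 5) are satisfied.

6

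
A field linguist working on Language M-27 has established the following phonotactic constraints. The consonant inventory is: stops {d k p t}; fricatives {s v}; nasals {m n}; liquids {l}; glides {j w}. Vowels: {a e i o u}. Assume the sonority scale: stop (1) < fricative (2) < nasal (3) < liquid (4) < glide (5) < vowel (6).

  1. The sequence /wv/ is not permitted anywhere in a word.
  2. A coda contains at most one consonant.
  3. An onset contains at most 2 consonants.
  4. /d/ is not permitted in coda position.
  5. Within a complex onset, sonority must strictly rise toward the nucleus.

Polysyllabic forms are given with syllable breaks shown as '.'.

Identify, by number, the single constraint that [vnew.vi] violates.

[vnew.vi]: contains banned sequence /wv/.
This is a violation of constraint 1: "The sequence /wv/ is not permitted anywhere in a word."
The remaining constraints (2, 3, 4, 5) are satisfied.

1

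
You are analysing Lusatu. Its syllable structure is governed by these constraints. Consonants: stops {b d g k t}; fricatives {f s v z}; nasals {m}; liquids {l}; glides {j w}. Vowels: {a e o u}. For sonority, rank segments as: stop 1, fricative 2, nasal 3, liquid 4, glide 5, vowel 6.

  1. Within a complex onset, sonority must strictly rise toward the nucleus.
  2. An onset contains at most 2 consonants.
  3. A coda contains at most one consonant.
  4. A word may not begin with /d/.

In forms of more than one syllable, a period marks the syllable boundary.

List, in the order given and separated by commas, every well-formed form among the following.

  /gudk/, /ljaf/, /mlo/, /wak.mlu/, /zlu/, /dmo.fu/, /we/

/ljaf/, /mlo/, /wak.mlu/, /zlu/, /we/

/gudk/ — violates constraint 3: syllable 1 coda /dk/ has 2 consonants (> 1) → ill-formed
/ljaf/ — σ1 onset /lj/ (4→5 rises), coda /f/ ok → well-formed
/mlo/ — σ1 onset /ml/ (3→4 rises), coda /∅/ ok → well-formed
/wak.mlu/ — σ1 onset /w/, coda /k/ ok; σ2 onset /ml/ (3→4 rises), coda /∅/ ok → well-formed
/zlu/ — σ1 onset /zl/ (2→4 rises), coda /∅/ ok → well-formed
/dmo.fu/ — violates constraint 4: word begins with /d/ → ill-formed
/we/ — σ1 onset /w/, coda /∅/ ok → well-formed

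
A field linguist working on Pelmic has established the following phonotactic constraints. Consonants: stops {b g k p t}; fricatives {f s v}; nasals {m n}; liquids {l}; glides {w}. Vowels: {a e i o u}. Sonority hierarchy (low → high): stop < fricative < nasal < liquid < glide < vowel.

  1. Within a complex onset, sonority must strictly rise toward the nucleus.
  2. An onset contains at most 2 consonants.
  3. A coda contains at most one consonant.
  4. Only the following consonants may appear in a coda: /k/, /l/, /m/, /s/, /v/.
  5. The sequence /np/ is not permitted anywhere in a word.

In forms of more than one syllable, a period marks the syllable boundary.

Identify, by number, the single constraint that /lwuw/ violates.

/lwuw/: syllable 1 coda contains /w/, which is not a licensed coda consonant.
This is a violation of constraint 4: "Only the following consonants may appear in a coda: /k/, /l/, /m/, /s/, /v/."
The remaining constraints (1, 2, 3, 5) are satisfied.

4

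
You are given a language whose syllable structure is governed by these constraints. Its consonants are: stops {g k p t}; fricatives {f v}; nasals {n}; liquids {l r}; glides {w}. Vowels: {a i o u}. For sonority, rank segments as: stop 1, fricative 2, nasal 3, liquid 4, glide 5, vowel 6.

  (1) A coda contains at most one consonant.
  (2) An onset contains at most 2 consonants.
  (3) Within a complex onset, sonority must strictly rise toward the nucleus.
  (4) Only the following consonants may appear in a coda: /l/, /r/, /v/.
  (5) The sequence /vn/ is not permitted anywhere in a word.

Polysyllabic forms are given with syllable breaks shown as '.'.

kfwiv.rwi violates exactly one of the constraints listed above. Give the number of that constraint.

2

kfwiv.rwi: syllable 1 onset /kfw/ has 3 consonants (> 2).
This is a violation of constraint 2: "An onset contains at most 2 consonants."
The remaining constraints (1, 3, 4, 5) are satisfied.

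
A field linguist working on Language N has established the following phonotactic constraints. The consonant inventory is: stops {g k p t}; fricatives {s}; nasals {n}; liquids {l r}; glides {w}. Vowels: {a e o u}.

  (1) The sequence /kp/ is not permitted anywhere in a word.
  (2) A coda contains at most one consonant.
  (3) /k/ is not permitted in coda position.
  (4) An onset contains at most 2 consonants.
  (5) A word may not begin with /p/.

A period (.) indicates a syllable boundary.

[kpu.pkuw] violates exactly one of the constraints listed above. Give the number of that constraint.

1

[kpu.pkuw]: contains banned sequence /kp/.
This is a violation of constraint 1: "The sequence /kp/ is not permitted anywhere in a word."
The remaining constraints (2, 3, 4, 5) are satisfied.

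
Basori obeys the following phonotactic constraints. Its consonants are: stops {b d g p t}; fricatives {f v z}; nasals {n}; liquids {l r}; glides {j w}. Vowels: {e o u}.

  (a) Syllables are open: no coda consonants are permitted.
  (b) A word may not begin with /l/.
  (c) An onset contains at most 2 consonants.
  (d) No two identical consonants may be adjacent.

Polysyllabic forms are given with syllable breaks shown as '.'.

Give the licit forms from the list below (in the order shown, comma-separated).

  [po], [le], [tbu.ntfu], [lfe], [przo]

[po]

[po] — σ1 onset /p/, coda /∅/ ok → licit
[le] — violates constraint (b): word begins with /l/ → illicit
[tbu.ntfu] — violates constraint (c): syllable 2 onset /ntf/ has 3 consonants (> 2) → illicit
[lfe] — violates constraint (b): word begins with /l/ → illicit
[przo] — violates constraint (c): syllable 1 onset /prz/ has 3 consonants (> 2) → illicit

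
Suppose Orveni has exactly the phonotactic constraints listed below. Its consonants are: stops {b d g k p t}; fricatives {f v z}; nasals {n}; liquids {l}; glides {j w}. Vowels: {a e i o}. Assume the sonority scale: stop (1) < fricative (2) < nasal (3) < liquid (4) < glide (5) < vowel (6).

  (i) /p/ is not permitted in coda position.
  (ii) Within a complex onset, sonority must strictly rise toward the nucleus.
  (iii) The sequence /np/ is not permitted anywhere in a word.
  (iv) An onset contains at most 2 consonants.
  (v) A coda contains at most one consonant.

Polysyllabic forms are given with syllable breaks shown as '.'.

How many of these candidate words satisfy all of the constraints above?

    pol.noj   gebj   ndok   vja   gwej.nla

pol.noj — σ1 onset /p/, coda /l/ ok; σ2 onset /n/, coda /j/ ok → well-formed
gebj — violates constraint (v): syllable 1 coda /bj/ has 2 consonants (> 1) → ill-formed
ndok — violates constraint (ii): syllable 1 onset /nd/: /n/ (nasal, 3) → /d/ (stop, 1) does not rise → ill-formed
vja — σ1 onset /vj/ (2→5 rises), coda /∅/ ok → well-formed
gwej.nla — σ1 onset /gw/ (1→5 rises), coda /j/ ok; σ2 onset /nl/ (3→4 rises), coda /∅/ ok → well-formed
Well-formed: pol.noj, vja, gwej.nla → 3.

3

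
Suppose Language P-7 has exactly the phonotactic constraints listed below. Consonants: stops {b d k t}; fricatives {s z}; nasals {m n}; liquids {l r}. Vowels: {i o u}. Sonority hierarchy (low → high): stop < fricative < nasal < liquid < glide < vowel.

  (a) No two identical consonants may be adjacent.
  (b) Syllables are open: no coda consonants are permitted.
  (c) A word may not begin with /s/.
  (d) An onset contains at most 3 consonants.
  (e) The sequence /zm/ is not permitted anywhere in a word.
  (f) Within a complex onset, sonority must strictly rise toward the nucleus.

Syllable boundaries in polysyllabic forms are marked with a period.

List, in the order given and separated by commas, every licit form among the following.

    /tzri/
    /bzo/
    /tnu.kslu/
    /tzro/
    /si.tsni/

/tzri/, /bzo/, /tnu.kslu/, /tzro/

/tzri/ — σ1 onset /tzr/ (1→2→4 rises), coda /∅/ ok → licit
/bzo/ — σ1 onset /bz/ (1→2 rises), coda /∅/ ok → licit
/tnu.kslu/ — σ1 onset /tn/ (1→3 rises), coda /∅/ ok; σ2 onset /ksl/ (1→2→4 rises), coda /∅/ ok → licit
/tzro/ — σ1 onset /tzr/ (1→2→4 rises), coda /∅/ ok → licit
/si.tsni/ — violates constraint (c): word begins with /s/ → illicit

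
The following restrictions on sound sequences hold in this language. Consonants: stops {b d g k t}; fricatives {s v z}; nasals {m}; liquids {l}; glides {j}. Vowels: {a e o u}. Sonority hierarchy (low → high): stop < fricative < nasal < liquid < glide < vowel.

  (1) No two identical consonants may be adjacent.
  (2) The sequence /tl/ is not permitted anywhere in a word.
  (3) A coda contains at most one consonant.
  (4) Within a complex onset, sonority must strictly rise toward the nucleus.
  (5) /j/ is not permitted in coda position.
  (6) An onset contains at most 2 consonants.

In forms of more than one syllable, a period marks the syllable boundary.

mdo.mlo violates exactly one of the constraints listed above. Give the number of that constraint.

4

mdo.mlo: syllable 1 onset /md/: /m/ (nasal, 3) → /d/ (stop, 1) does not rise.
This is a violation of constraint 4: "Within a complex onset, sonority must strictly rise toward the nucleus."
The remaining constraints (1, 2, 3, 5, 6) are satisfied.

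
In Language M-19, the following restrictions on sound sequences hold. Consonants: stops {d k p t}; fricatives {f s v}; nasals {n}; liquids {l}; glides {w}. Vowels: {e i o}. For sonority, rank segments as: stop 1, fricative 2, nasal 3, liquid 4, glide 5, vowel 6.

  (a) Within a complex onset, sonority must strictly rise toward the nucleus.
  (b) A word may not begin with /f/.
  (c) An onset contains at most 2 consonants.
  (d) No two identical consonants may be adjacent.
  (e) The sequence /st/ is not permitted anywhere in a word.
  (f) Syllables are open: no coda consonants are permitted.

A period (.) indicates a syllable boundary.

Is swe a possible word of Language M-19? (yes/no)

swe — σ1 onset /sw/ (2→5 rises), coda /∅/ ok → well-formed

yes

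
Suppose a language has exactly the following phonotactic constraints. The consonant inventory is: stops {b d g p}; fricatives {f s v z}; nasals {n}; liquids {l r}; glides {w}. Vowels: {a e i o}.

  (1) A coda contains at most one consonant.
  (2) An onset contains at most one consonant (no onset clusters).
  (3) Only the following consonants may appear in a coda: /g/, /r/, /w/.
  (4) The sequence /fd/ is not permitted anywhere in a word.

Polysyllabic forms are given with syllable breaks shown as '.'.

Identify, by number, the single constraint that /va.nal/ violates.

3

/va.nal/: syllable 2 coda contains /l/, which is not a licensed coda consonant.
This is a violation of constraint 3: "Only the following consonants may appear in a coda: /g/, /r/, /w/."
The remaining constraints (1, 2, 4) are satisfied.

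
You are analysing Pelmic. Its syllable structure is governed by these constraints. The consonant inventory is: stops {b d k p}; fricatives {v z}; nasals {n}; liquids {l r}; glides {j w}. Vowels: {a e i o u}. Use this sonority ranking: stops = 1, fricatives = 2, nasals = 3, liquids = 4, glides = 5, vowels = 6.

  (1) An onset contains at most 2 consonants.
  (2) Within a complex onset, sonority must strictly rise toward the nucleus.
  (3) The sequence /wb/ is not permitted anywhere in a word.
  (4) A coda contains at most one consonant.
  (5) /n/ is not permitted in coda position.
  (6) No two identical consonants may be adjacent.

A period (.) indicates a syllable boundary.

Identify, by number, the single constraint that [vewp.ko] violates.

4

[vewp.ko]: syllable 1 coda /wp/ has 2 consonants (> 1).
This is a violation of constraint 4: "A coda contains at most one consonant."
The remaining constraints (1, 2, 3, 5, 6) are satisfied.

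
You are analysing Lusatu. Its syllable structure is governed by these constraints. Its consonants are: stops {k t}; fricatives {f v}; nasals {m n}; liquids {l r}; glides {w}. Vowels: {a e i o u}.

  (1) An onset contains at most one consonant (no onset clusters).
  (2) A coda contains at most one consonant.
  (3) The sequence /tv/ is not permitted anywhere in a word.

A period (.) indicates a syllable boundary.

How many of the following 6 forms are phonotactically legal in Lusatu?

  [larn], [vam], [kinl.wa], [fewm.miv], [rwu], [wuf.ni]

[larn] — violates constraint 2: syllable 1 coda /rn/ has 2 consonants (> 1) → phonotactically illegal
[vam] — σ1 onset /v/, coda /m/ ok → phonotactically legal
[kinl.wa] — violates constraint 2: syllable 1 coda /nl/ has 2 consonants (> 1) → phonotactically illegal
[fewm.miv] — violates constraint 2: syllable 1 coda /wm/ has 2 consonants (> 1) → phonotactically illegal
[rwu] — violates constraint 1: syllable 1 onset /rw/ has 2 consonants (> 1) → phonotactically illegal
[wuf.ni] — σ1 onset /w/, coda /f/ ok; σ2 onset /n/, coda /∅/ ok → phonotactically legal
Phonotactically legal: [vam], [wuf.ni] → 2.

2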